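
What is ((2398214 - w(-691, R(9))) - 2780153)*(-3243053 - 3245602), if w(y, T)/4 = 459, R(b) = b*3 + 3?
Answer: 2490183572625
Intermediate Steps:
R(b) = 3 + 3*b (R(b) = 3*b + 3 = 3 + 3*b)
w(y, T) = 1836 (w(y, T) = 4*459 = 1836)
((2398214 - w(-691, R(9))) - 2780153)*(-3243053 - 3245602) = ((2398214 - 1*1836) - 2780153)*(-3243053 - 3245602) = ((2398214 - 1836) - 2780153)*(-6488655) = (2396378 - 2780153)*(-6488655) = -383775*(-6488655) = 2490183572625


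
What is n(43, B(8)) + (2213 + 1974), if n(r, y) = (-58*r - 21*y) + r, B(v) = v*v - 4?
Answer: 476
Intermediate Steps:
B(v) = -4 + v² (B(v) = v² - 4 = -4 + v²)
n(r, y) = -57*r - 21*y
n(43, B(8)) + (2213 + 1974) = (-57*43 - 21*(-4 + 8²)) + (2213 + 1974) = (-2451 - 21*(-4 + 64)) + 4187 = (-2451 - 21*60) + 4187 = (-2451 - 1260) + 4187 = -3711 + 4187 = 476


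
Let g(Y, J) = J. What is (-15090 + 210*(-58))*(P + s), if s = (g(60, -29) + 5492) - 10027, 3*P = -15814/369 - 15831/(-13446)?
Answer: 424827600365/3403 ≈ 1.2484e+8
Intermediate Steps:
P = -2553005/183762 (P = (-15814/369 - 15831/(-13446))/3 = (-15814*1/369 - 15831*(-1/13446))/3 = (-15814/369 + 1759/1494)/3 = (⅓)*(-2553005/61254) = -2553005/183762 ≈ -13.893)
s = -4564 (s = (-29 + 5492) - 10027 = 5463 - 10027 = -4564)
(-15090 + 210*(-58))*(P + s) = (-15090 + 210*(-58))*(-2553005/183762 - 4564) = (-15090 - 12180)*(-841242773/183762) = -27270*(-841242773/183762) = 424827600365/3403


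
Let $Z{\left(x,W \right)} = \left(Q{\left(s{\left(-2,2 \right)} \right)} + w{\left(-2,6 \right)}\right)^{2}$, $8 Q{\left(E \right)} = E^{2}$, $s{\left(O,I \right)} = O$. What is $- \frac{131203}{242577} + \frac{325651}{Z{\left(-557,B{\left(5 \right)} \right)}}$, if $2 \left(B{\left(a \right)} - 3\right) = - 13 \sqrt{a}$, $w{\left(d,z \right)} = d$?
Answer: $\frac{11702984803}{80859} \approx 1.4473 \cdot 10^{5}$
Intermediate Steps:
$Q{\left(E \right)} = \frac{E^{2}}{8}$
$B{\left(a \right)} = 3 - \frac{13 \sqrt{a}}{2}$ ($B{\left(a \right)} = 3 + \frac{\left(-13\right) \sqrt{a}}{2} = 3 - \frac{13 \sqrt{a}}{2}$)
$Z{\left(x,W \right)} = \frac{9}{4}$ ($Z{\left(x,W \right)} = \left(\frac{\left(-2\right)^{2}}{8} - 2\right)^{2} = \left(\frac{1}{8} \cdot 4 - 2\right)^{2} = \left(\frac{1}{2} - 2\right)^{2} = \left(- \frac{3}{2}\right)^{2} = \frac{9}{4}$)
$- \frac{131203}{242577} + \frac{325651}{Z{\left(-557,B{\left(5 \right)} \right)}} = - \frac{131203}{242577} + \frac{325651}{\frac{9}{4}} = \left(-131203\right) \frac{1}{242577} + 325651 \cdot \frac{4}{9} = - \frac{131203}{242577} + \frac{1302604}{9} = \frac{11702984803}{80859}$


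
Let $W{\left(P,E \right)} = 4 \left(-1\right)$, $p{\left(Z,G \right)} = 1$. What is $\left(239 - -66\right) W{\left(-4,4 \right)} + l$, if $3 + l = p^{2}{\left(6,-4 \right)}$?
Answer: $-1222$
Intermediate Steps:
$W{\left(P,E \right)} = -4$
$l = -2$ ($l = -3 + 1^{2} = -3 + 1 = -2$)
$\left(239 - -66\right) W{\left(-4,4 \right)} + l = \left(239 - -66\right) \left(-4\right) - 2 = \left(239 + 66\right) \left(-4\right) - 2 = 305 \left(-4\right) - 2 = -1220 - 2 = -1222$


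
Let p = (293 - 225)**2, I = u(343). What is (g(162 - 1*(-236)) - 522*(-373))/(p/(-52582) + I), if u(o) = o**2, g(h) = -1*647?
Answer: 5102005169/3093107547 ≈ 1.6495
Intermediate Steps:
g(h) = -647
I = 117649 (I = 343**2 = 117649)
p = 4624 (p = 68**2 = 4624)
(g(162 - 1*(-236)) - 522*(-373))/(p/(-52582) + I) = (-647 - 522*(-373))/(4624/(-52582) + 117649) = (-647 + 194706)/(4624*(-1/52582) + 117649) = 194059/(-2312/26291 + 117649) = 194059/(3093107547/26291) = 194059*(26291/3093107547) = 5102005169/3093107547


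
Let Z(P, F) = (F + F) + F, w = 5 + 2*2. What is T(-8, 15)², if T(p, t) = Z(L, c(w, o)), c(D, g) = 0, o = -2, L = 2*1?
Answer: 0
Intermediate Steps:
w = 9 (w = 5 + 4 = 9)
L = 2
Z(P, F) = 3*F (Z(P, F) = 2*F + F = 3*F)
T(p, t) = 0 (T(p, t) = 3*0 = 0)
T(-8, 15)² = 0² = 0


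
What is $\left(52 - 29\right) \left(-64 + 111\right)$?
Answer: $1081$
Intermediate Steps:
$\left(52 - 29\right) \left(-64 + 111\right) = \left(52 - 29\right) 47 = 23 \cdot 47 = 1081$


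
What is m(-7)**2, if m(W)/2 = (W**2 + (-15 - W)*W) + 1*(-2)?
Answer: 42436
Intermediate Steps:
m(W) = -4 + 2*W**2 + 2*W*(-15 - W) (m(W) = 2*((W**2 + (-15 - W)*W) + 1*(-2)) = 2*((W**2 + W*(-15 - W)) - 2) = 2*(-2 + W**2 + W*(-15 - W)) = -4 + 2*W**2 + 2*W*(-15 - W))
m(-7)**2 = (-4 - 30*(-7))**2 = (-4 + 210)**2 = 206**2 = 42436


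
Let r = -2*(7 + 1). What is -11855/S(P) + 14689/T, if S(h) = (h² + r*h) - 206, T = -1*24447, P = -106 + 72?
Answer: -103921517/12174606 ≈ -8.5359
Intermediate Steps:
P = -34
r = -16 (r = -2*8 = -16)
T = -24447
S(h) = -206 + h² - 16*h (S(h) = (h² - 16*h) - 206 = -206 + h² - 16*h)
-11855/S(P) + 14689/T = -11855/(-206 + (-34)² - 16*(-34)) + 14689/(-24447) = -11855/(-206 + 1156 + 544) + 14689*(-1/24447) = -11855/1494 - 14689/24447 = -103921517/12174606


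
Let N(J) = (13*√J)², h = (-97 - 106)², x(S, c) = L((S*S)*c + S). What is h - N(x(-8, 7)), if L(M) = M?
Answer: -33151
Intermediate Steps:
x(S, c) = S + c*S² (x(S, c) = (S*S)*c + S = S²*c + S = c*S² + S = S + c*S²)
h = 41209 (h = (-203)² = 41209)
N(J) = 169*J
h - N(x(-8, 7)) = 41209 - 169*(-8*(1 - 8*7)) = 41209 - 169*(-8*(1 - 56)) = 41209 - 169*(-8*(-55)) = 41209 - 169*440 = 41209 - 1*74360 = 41209 - 74360 = -33151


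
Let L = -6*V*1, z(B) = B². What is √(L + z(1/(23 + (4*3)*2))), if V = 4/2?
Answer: I*√26507/47 ≈ 3.464*I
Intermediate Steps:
V = 2 (V = 4*(½) = 2)
L = -12 (L = -6*2*1 = -12*1 = -12)
√(L + z(1/(23 + (4*3)*2))) = √(-12 + (1/(23 + (4*3)*2))²) = √(-12 + (1/(23 + 12*2))²) = √(-12 + (1/(23 + 24))²) = √(-12 + (1/47)²) = √(-12 + 1/2209) = √(-26507/2209) = I*√26507/47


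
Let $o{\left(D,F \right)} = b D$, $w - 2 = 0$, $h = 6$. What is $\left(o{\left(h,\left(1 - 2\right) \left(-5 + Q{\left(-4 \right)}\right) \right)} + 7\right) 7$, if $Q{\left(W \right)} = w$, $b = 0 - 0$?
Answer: $49$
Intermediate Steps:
$b = 0$ ($b = 0 + 0 = 0$)
$w = 2$ ($w = 2 + 0 = 2$)
$Q{\left(W \right)} = 2$
$o{\left(D,F \right)} = 0$ ($o{\left(D,F \right)} = 0 D = 0$)
$\left(o{\left(h,\left(1 - 2\right) \left(-5 + Q{\left(-4 \right)}\right) \right)} + 7\right) 7 = \left(0 + 7\right) 7 = 7 \cdot 7 = 49$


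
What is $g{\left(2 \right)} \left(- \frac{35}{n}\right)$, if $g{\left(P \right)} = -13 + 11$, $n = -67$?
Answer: $- \frac{70}{67} \approx -1.0448$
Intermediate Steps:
$g{\left(P \right)} = -2$
$g{\left(2 \right)} \left(- \frac{35}{n}\right) = - 2 \left(- \frac{35}{-67}\right) = - 2 \left(\left(-35\right) \left(- \frac{1}{67}\right)\right) = \left(-2\right) \frac{35}{67} = - \frac{70}{67}$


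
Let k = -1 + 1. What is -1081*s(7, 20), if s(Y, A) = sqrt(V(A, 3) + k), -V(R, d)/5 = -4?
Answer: -2162*sqrt(5) ≈ -4834.4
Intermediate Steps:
V(R, d) = 20 (V(R, d) = -5*(-4) = 20)
k = 0
s(Y, A) = 2*sqrt(5) (s(Y, A) = sqrt(20 + 0) = sqrt(20) = 2*sqrt(5))
-1081*s(7, 20) = -2162*sqrt(5)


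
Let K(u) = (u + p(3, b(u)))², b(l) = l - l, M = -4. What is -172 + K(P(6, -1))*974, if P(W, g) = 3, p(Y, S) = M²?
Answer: 351442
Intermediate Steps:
b(l) = 0
p(Y, S) = 16 (p(Y, S) = (-4)² = 16)
K(u) = (16 + u)² (K(u) = (u + 16)² = (16 + u)²)
-172 + K(P(6, -1))*974 = -172 + (16 + 3)²*974 = -172 + 19²*974 = -172 + 361*974 = -172 + 351614 = 351442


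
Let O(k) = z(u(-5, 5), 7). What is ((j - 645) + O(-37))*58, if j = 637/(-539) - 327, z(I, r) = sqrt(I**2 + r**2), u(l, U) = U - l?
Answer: -620890/11 + 58*sqrt(149) ≈ -55737.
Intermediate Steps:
O(k) = sqrt(149) (O(k) = sqrt((5 - 1*(-5))**2 + 7**2) = sqrt((5 + 5)**2 + 49) = sqrt(10**2 + 49) = sqrt(100 + 49) = sqrt(149))
j = -3610/11 (j = 637*(-1/539) - 327 = -13/11 - 327 = -3610/11 ≈ -328.18)
((j - 645) + O(-37))*58 = ((-3610/11 - 645) + sqrt(149))*58 = (-10705/11 + sqrt(149))*58 = -620890/11 + 58*sqrt(149)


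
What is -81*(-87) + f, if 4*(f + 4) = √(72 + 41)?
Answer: 7043 + √113/4 ≈ 7045.7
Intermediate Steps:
f = -4 + √113/4 (f = -4 + √(72 + 41)/4 = -4 + √113/4 ≈ -1.3425)
-81*(-87) + f = -81*(-87) + (-4 + √113/4) = 7047 + (-4 + √113/4) = 7043 + √113/4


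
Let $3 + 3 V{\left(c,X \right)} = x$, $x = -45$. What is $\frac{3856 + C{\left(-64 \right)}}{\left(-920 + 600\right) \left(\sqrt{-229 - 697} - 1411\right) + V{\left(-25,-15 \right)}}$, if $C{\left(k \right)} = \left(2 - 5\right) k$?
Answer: $\frac{7139407}{796682361} + \frac{5060 i \sqrt{926}}{796682361} \approx 0.0089614 + 0.00019327 i$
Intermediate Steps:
$V{\left(c,X \right)} = -16$ ($V{\left(c,X \right)} = -1 + \frac{1}{3} \left(-45\right) = -1 - 15 = -16$)
$C{\left(k \right)} = - 3 k$
$\frac{3856 + C{\left(-64 \right)}}{\left(-920 + 600\right) \left(\sqrt{-229 - 697} - 1411\right) + V{\left(-25,-15 \right)}} = \frac{3856 - -192}{\left(-920 + 600\right) \left(\sqrt{-229 - 697} - 1411\right) - 16} = \frac{3856 + 192}{- 320 \left(\sqrt{-926} - 1411\right) - 16} = \frac{4048}{- 320 \left(i \sqrt{926} - 1411\right) - 16} = \frac{4048}{- 320 \left(-1411 + i \sqrt{926}\right) - 16} = \frac{4048}{\left(451520 - 320 i \sqrt{926}\right) - 16} = \frac{4048}{451504 - 320 i \sqrt{926}}$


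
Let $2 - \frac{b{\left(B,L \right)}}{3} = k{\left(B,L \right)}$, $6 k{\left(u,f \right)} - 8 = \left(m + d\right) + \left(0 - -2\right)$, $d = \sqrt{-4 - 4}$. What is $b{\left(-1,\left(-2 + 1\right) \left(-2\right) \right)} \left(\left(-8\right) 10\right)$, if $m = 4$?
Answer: $80 + 80 i \sqrt{2} \approx 80.0 + 113.14 i$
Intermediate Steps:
$d = 2 i \sqrt{2}$ ($d = \sqrt{-8} = 2 i \sqrt{2} \approx 2.8284 i$)
$k{\left(u,f \right)} = \frac{7}{3} + \frac{i \sqrt{2}}{3}$ ($k{\left(u,f \right)} = \frac{4}{3} + \frac{\left(4 + 2 i \sqrt{2}\right) + \left(0 - -2\right)}{6} = \frac{4}{3} + \frac{\left(4 + 2 i \sqrt{2}\right) + \left(0 + 2\right)}{6} = \frac{4}{3} + \frac{\left(4 + 2 i \sqrt{2}\right) + 2}{6} = \frac{4}{3} + \frac{6 + 2 i \sqrt{2}}{6} = \frac{4}{3} + \left(1 + \frac{i \sqrt{2}}{3}\right) = \frac{7}{3} + \frac{i \sqrt{2}}{3}$)
$b{\left(B,L \right)} = -1 - i \sqrt{2}$ ($b{\left(B,L \right)} = 6 - 3 \left(\frac{7}{3} + \frac{i \sqrt{2}}{3}\right) = 6 - \left(7 + i \sqrt{2}\right) = -1 - i \sqrt{2}$)
$b{\left(-1,\left(-2 + 1\right) \left(-2\right) \right)} \left(\left(-8\right) 10\right) = \left(-1 - i \sqrt{2}\right) \left(\left(-8\right) 10\right) = \left(-1 - i \sqrt{2}\right) \left(-80\right) = 80 + 80 i \sqrt{2}$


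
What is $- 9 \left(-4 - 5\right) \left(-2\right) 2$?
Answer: $-324$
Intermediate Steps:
$- 9 \left(-4 - 5\right) \left(-2\right) 2 = - 9 \left(\left(-9\right) \left(-2\right)\right) 2 = \left(-9\right) 18 \cdot 2 = \left(-162\right) 2 = -324$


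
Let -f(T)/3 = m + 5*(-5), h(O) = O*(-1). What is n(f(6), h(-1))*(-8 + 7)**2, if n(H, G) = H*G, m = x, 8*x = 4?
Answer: 147/2 ≈ 73.500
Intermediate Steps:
x = 1/2 (x = (1/8)*4 = 1/2 ≈ 0.50000)
h(O) = -O
m = 1/2 ≈ 0.50000
f(T) = 147/2 (f(T) = -3*(1/2 + 5*(-5)) = -3*(1/2 - 25) = -3*(-49/2) = 147/2)
n(H, G) = G*H
n(f(6), h(-1))*(-8 + 7)**2 = (-1*(-1)*(147/2))*(-8 + 7)**2 = (1*(147/2))*(-1)**2 = (147/2)*1 = 147/2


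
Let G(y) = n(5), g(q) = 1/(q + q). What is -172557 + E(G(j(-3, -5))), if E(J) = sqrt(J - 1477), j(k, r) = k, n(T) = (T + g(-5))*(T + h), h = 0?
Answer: -172557 + I*sqrt(5810)/2 ≈ -1.7256e+5 + 38.112*I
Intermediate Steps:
g(q) = 1/(2*q)
n(T) = T*(-1/10 + T) (n(T) = (T + (1/2)/(-5))*(T + 0) = (T + (1/2)*(-1/5))*T = (T - 1/10)*T = (-1/10 + T)*T = T*(-1/10 + T))
G(y) = 49/2 (G(y) = 5*(-1/10 + 5) = 5*(49/10) = 49/2)
E(J) = sqrt(-1477 + J)
-172557 + E(G(j(-3, -5))) = -172557 + sqrt(-1477 + 49/2) = -172557 + sqrt(-2905/2) = -172557 + I*sqrt(5810)/2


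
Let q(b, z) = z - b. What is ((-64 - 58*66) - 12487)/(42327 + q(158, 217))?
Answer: -16379/42386 ≈ -0.38642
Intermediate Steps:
((-64 - 58*66) - 12487)/(42327 + q(158, 217)) = ((-64 - 58*66) - 12487)/(42327 + (217 - 1*158)) = ((-64 - 3828) - 12487)/(42327 + (217 - 158)) = (-3892 - 12487)/(42327 + 59) = -16379/42386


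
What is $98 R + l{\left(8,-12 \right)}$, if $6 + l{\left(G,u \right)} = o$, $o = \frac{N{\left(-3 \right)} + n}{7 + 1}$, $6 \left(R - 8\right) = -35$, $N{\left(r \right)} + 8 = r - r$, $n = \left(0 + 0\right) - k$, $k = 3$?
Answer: $\frac{4919}{24} \approx 204.96$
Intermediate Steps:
$n = -3$ ($n = \left(0 + 0\right) - 3 = 0 - 3 = -3$)
$N{\left(r \right)} = -8$ ($N{\left(r \right)} = -8 + \left(r - r\right) = -8 + 0 = -8$)
$R = \frac{13}{6}$ ($R = 8 + \frac{1}{6} \left(-35\right) = 8 - \frac{35}{6} = \frac{13}{6} \approx 2.1667$)
$o = - \frac{11}{8}$ ($o = \frac{-8 - 3}{7 + 1} = - \frac{11}{8} \approx -1.375$)
$l{\left(G,u \right)} = - \frac{59}{8}$ ($l{\left(G,u \right)} = -6 - \frac{11}{8} = - \frac{59}{8}$)
$98 R + l{\left(8,-12 \right)} = 98 \cdot \frac{13}{6} - \frac{59}{8} = \frac{637}{3} - \frac{59}{8} = \frac{4919}{24}$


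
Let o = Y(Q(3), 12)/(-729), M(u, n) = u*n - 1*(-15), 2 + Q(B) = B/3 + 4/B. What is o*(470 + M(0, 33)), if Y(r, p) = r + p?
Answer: -17945/2187 ≈ -8.2053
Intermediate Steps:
Q(B) = -2 + 4/B + B/3 (Q(B) = -2 + (B/3 + 4/B) = -2 + (4/B + B/3) = -2 + 4/B + B/3)
M(u, n) = 15 + n*u (M(u, n) = n*u + 15 = 15 + n*u)
Y(r, p) = p + r
o = -37/2187 (o = (12 + (-2 + 4/3 + (⅓)*3))/(-729) = (12 + (-2 + 4*(⅓) + 1))*(-1/729) = (12 + (-2 + 4/3 + 1))*(-1/729) = (12 + ⅓)*(-1/729) = (37/3)*(-1/729) = -37/2187 ≈ -0.016918)
o*(470 + M(0, 33)) = -37*(470 + (15 + 33*0))/2187 = -37*(470 + (15 + 0))/2187 = -37*(470 + 15)/2187 = -37/2187*485 = -17945/2187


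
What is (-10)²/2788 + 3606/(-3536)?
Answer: -71323/72488 ≈ -0.98393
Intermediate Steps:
(-10)²/2788 + 3606/(-3536) = 100*(1/2788) + 3606*(-1/3536) = 25/697 - 1803/1768 = -71323/72488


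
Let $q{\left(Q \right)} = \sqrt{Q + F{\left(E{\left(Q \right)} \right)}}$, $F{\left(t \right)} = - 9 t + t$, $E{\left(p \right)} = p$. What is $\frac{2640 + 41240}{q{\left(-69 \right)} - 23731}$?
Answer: $- \frac{520658140}{281579939} - \frac{21940 \sqrt{483}}{281579939} \approx -1.8508$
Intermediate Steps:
$F{\left(t \right)} = - 8 t$
$q{\left(Q \right)} = \sqrt{7} \sqrt{- Q}$ ($q{\left(Q \right)} = \sqrt{Q - 8 Q} = \sqrt{- 7 Q} = \sqrt{7} \sqrt{- Q}$)
$\frac{2640 + 41240}{q{\left(-69 \right)} - 23731} = \frac{2640 + 41240}{\sqrt{7} \sqrt{\left(-1\right) \left(-69\right)} - 23731} = \frac{43880}{\sqrt{7} \sqrt{69} - 23731} = \frac{43880}{\sqrt{483} - 23731} = \frac{43880}{-23731 + \sqrt{483}}$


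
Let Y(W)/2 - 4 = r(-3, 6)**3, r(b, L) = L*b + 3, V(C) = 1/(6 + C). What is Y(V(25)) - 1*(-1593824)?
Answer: 1587082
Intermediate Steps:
r(b, L) = 3 + L*b
Y(W) = -6742 (Y(W) = 8 + 2*(3 + 6*(-3))**3 = 8 + 2*(3 - 18)**3 = 8 + 2*(-15)**3 = 8 + 2*(-3375) = 8 - 6750 = -6742)
Y(V(25)) - 1*(-1593824) = -6742 - 1*(-1593824) = -6742 + 1593824 = 1587082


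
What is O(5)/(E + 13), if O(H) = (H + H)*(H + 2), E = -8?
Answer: 14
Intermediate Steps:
O(H) = 2*H*(2 + H) (O(H) = (2*H)*(2 + H) = 2*H*(2 + H))
O(5)/(E + 13) = (2*5*(2 + 5))/(-8 + 13) = (2*5*7)/5 = (⅕)*70 = 14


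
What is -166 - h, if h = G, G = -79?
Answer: -87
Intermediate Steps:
h = -79
-166 - h = -166 - 1*(-79) = -166 + 79 = -87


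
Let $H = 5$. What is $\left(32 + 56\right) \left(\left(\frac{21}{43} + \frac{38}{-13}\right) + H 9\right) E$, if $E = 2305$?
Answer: $\frac{4826374960}{559} \approx 8.634 \cdot 10^{6}$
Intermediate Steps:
$\left(32 + 56\right) \left(\left(\frac{21}{43} + \frac{38}{-13}\right) + H 9\right) E = \left(32 + 56\right) \left(\left(\frac{21}{43} + \frac{38}{-13}\right) + 5 \cdot 9\right) 2305 = 88 \left(\left(21 \cdot \frac{1}{43} + 38 \left(- \frac{1}{13}\right)\right) + 45\right) 2305 = 88 \left(\left(\frac{21}{43} - \frac{38}{13}\right) + 45\right) 2305 = 88 \left(- \frac{1361}{559} + 45\right) 2305 = 88 \cdot \frac{23794}{559} \cdot 2305 = \frac{2093872}{559} \cdot 2305 = \frac{4826374960}{559}$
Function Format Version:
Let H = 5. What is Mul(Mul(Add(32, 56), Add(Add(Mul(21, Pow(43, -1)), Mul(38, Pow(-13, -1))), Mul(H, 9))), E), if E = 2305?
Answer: Rational(4826374960, 559) ≈ 8.6340e+6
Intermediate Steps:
Mul(Mul(Add(32, 56), Add(Add(Mul(21, Pow(43, -1)), Mul(38, Pow(-13, -1))), Mul(H, 9))), E) = Mul(Mul(Add(32, 56), Add(Add(Mul(21, Pow(43, -1)), Mul(38, Pow(-13, -1))), Mul(5, 9))), 2305) = Mul(Mul(88, Add(Add(Mul(21, Rational(1, 43)), Mul(38, Rational(-1, 13))), 45)), 2305) = Mul(Mul(88, Add(Add(Rational(21, 43), Rational(-38, 13)), 45)), 2305) = Mul(Mul(88, Add(Rational(-1361, 559), 45)), 2305) = Mul(Mul(88, Rational(23794, 559)), 2305) = Mul(Rational(2093872, 559), 2305) = Rational(4826374960, 559)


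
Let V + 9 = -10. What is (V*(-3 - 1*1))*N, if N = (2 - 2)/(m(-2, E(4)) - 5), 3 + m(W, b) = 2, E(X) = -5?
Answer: 0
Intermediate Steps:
V = -19 (V = -9 - 10 = -19)
m(W, b) = -1 (m(W, b) = -3 + 2 = -1)
N = 0 (N = (2 - 2)/(-1 - 5) = 0/(-6) = 0*(-⅙) = 0)
(V*(-3 - 1*1))*N = -19*(-3 - 1*1)*0 = -19*(-3 - 1)*0 = -19*(-4)*0 = 76*0 = 0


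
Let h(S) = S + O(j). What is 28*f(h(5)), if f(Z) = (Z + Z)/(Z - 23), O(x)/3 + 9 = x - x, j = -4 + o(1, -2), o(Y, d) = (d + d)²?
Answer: 1232/45 ≈ 27.378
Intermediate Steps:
o(Y, d) = 4*d² (o(Y, d) = (2*d)² = 4*d²)
j = 12 (j = -4 + 4*(-2)² = -4 + 4*4 = -4 + 16 = 12)
O(x) = -27 (O(x) = -27 + 3*(x - x) = -27 + 3*0 = -27 + 0 = -27)
h(S) = -27 + S (h(S) = S - 27 = -27 + S)
f(Z) = 2*Z/(-23 + Z) (f(Z) = (2*Z)/(-23 + Z) = 2*Z/(-23 + Z))
28*f(h(5)) = 28*(2*(-27 + 5)/(-23 + (-27 + 5))) = 28*(2*(-22)/(-23 - 22)) = 28*(2*(-22)/(-45)) = 28*(2*(-22)*(-1/45)) = 28*(44/45) = 1232/45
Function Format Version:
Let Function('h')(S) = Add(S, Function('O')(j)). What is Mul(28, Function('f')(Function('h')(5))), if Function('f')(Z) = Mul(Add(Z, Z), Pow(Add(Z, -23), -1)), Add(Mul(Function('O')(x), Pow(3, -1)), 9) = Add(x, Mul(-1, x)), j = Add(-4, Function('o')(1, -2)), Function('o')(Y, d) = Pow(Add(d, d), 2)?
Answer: Rational(1232, 45) ≈ 27.378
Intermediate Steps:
Function('o')(Y, d) = Mul(4, Pow(d, 2)) (Function('o')(Y, d) = Pow(Mul(2, d), 2) = Mul(4, Pow(d, 2)))
j = 12 (j = Add(-4, Mul(4, Pow(-2, 2))) = Add(-4, Mul(4, 4)) = Add(-4, 16) = 12)
Function('O')(x) = -27 (Function('O')(x) = Add(-27, Mul(3, Add(x, Mul(-1, x)))) = Add(-27, Mul(3, 0)) = Add(-27, 0) = -27)
Function('h')(S) = Add(-27, S) (Function('h')(S) = Add(S, -27) = Add(-27, S))
Function('f')(Z) = Mul(2, Z, Pow(Add(-23, Z), -1)) (Function('f')(Z) = Mul(Mul(2, Z), Pow(Add(-23, Z), -1)) = Mul(2, Z, Pow(Add(-23, Z), -1)))
Mul(28, Function('f')(Function('h')(5))) = Mul(28, Mul(2, Add(-27, 5), Pow(Add(-23, Add(-27, 5)), -1))) = Mul(28, Mul(2, -22, Pow(Add(-23, -22), -1))) = Mul(28, Mul(2, -22, Pow(-45, -1))) = Mul(28, Mul(2, -22, Rational(-1, 45))) = Mul(28, Rational(44, 45)) = Rational(1232, 45)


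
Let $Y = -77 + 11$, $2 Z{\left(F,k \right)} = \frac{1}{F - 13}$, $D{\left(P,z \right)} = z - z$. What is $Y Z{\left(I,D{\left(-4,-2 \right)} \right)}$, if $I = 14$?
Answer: $-33$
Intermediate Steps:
$D{\left(P,z \right)} = 0$
$Z{\left(F,k \right)} = \frac{1}{2 \left(-13 + F\right)}$ ($Z{\left(F,k \right)} = \frac{1}{2 \left(F - 13\right)} = \frac{1}{2 \left(-13 + F\right)}$)
$Y = -66$
$Y Z{\left(I,D{\left(-4,-2 \right)} \right)} = - 66 \frac{1}{2 \left(-13 + 14\right)} = - 66 \frac{1}{2 \cdot 1} = - 66 \cdot \frac{1}{2} \cdot 1 = \left(-66\right) \frac{1}{2} = -33$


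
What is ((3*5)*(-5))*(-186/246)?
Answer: 2325/41 ≈ 56.707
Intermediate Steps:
((3*5)*(-5))*(-186/246) = (15*(-5))*(-186*1/246) = -75*(-31/41) = 2325/41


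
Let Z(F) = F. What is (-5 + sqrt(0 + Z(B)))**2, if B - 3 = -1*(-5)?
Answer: 33 - 20*sqrt(2) ≈ 4.7157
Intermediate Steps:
B = 8 (B = 3 - 1*(-5) = 3 + 5 = 8)
(-5 + sqrt(0 + Z(B)))**2 = (-5 + sqrt(0 + 8))**2 = (-5 + sqrt(8))**2 = (-5 + 2*sqrt(2))**2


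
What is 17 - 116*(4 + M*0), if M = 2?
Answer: -447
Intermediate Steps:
17 - 116*(4 + M*0) = 17 - 116*(4 + 2*0) = 17 - 116*(4 + 0) = 17 - 116*4 = 17 - 464 = -447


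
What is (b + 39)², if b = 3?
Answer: 1764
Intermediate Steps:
(b + 39)² = (3 + 39)² = 42² = 1764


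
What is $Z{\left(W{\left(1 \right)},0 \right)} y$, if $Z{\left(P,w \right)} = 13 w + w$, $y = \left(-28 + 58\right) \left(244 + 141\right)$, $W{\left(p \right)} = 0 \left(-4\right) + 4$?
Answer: $0$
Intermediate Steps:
$W{\left(p \right)} = 4$ ($W{\left(p \right)} = 0 + 4 = 4$)
$y = 11550$ ($y = 30 \cdot 385 = 11550$)
$Z{\left(P,w \right)} = 14 w$
$Z{\left(W{\left(1 \right)},0 \right)} y = 14 \cdot 0 \cdot 11550 = 0 \cdot 11550 = 0$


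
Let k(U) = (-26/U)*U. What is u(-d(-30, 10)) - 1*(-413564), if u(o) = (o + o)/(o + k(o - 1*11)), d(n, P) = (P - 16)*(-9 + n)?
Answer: 2067829/5 ≈ 4.1357e+5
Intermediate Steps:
d(n, P) = (-16 + P)*(-9 + n)
k(U) = -26
u(o) = 2*o/(-26 + o) (u(o) = (o + o)/(o - 26) = (2*o)/(-26 + o) = 2*o/(-26 + o))
u(-d(-30, 10)) - 1*(-413564) = 2*(-(144 - 16*(-30) - 9*10 + 10*(-30)))/(-26 - (144 - 16*(-30) - 9*10 + 10*(-30))) - 1*(-413564) = 2*(-(144 + 480 - 90 - 300))/(-26 - (144 + 480 - 90 - 300)) + 413564 = 2*(-1*234)/(-26 - 1*234) + 413564 = 2*(-234)/(-26 - 234) + 413564 = 2*(-234)/(-260) + 413564 = 2*(-234)*(-1/260) + 413564 = 9/5 + 413564 = 2067829/5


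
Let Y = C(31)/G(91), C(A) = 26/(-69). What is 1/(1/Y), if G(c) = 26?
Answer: -1/69 ≈ -0.014493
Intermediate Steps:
C(A) = -26/69 (C(A) = 26*(-1/69) = -26/69)
Y = -1/69 (Y = -26/69/26 = -26/69*1/26 = -1/69 ≈ -0.014493)
1/(1/Y) = 1/(1/(-1/69)) = 1/(-69) = -1/69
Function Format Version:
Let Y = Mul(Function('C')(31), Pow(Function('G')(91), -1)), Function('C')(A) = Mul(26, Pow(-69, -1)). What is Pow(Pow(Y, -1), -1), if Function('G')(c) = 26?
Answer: Rational(-1, 69) ≈ -0.014493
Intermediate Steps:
Function('C')(A) = Rational(-26, 69) (Function('C')(A) = Mul(26, Rational(-1, 69)) = Rational(-26, 69))
Y = Rational(-1, 69) (Y = Mul(Rational(-26, 69), Pow(26, -1)) = Mul(Rational(-26, 69), Rational(1, 26)) = Rational(-1, 69) ≈ -0.014493)
Pow(Pow(Y, -1), -1) = Pow(Pow(Rational(-1, 69), -1), -1) = Pow(-69, -1) = Rational(-1, 69)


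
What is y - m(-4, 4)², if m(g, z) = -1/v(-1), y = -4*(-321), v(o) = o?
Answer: 1283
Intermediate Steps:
y = 1284
m(g, z) = 1 (m(g, z) = -1/(-1) = -1*(-1) = 1)
y - m(-4, 4)² = 1284 - 1*1² = 1284 - 1*1 = 1284 - 1 = 1283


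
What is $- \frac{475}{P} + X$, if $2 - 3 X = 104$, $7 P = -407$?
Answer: $- \frac{10513}{407} \approx -25.83$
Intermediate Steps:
$P = - \frac{407}{7}$ ($P = \frac{1}{7} \left(-407\right) = - \frac{407}{7} \approx -58.143$)
$X = -34$ ($X = \frac{2}{3} - \frac{104}{3} = -34$)
$- \frac{475}{P} + X = - \frac{475}{- \frac{407}{7}} - 34 = \left(-475\right) \left(- \frac{7}{407}\right) - 34 = \frac{3325}{407} - 34 = - \frac{10513}{407}$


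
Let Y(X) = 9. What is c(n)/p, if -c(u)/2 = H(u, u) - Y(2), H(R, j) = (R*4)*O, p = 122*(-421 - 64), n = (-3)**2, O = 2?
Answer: 63/29585 ≈ 0.0021295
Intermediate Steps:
n = 9
p = -59170 (p = 122*(-485) = -59170)
H(R, j) = 8*R (H(R, j) = (R*4)*2 = (4*R)*2 = 8*R)
c(u) = 18 - 16*u (c(u) = -2*(8*u - 1*9) = -2*(8*u - 9) = -2*(-9 + 8*u) = 18 - 16*u)
c(n)/p = (18 - 16*9)/(-59170) = (18 - 144)*(-1/59170) = -126*(-1/59170) = 63/29585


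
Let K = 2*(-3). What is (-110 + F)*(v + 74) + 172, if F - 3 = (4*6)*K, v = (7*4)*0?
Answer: -18402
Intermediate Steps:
K = -6
v = 0 (v = 28*0 = 0)
F = -141 (F = 3 + (4*6)*(-6) = 3 + 24*(-6) = 3 - 144 = -141)
(-110 + F)*(v + 74) + 172 = (-110 - 141)*(0 + 74) + 172 = -251*74 + 172 = -18574 + 172 = -18402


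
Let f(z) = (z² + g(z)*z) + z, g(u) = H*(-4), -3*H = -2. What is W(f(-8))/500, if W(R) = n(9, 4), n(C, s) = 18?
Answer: 9/250 ≈ 0.036000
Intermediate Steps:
H = ⅔ (H = -⅓*(-2) = ⅔ ≈ 0.66667)
g(u) = -8/3 (g(u) = (⅔)*(-4) = -8/3)
f(z) = z² - 5*z/3 (f(z) = (z² - 8*z/3) + z = z² - 5*z/3)
W(R) = 18
W(f(-8))/500 = 18/500 = 18*(1/500) = 9/250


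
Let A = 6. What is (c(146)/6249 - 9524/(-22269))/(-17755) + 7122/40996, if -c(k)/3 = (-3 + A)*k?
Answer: 586518910684165/3376386431434146 ≈ 0.17371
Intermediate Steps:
c(k) = -9*k (c(k) = -3*(-3 + 6)*k = -9*k)
(c(146)/6249 - 9524/(-22269))/(-17755) + 7122/40996 = (-9*146/6249 - 9524/(-22269))/(-17755) + 7122/40996 = (-1314*1/6249 - 9524*(-1/22269))*(-1/17755) + 7122*(1/40996) = (-438/2083 + 9524/22269)*(-1/17755) + 3561/20498 = (10084670/46386327)*(-1/17755) + 3561/20498 = -2016934/164717847177 + 3561/20498 = 586518910684165/3376386431434146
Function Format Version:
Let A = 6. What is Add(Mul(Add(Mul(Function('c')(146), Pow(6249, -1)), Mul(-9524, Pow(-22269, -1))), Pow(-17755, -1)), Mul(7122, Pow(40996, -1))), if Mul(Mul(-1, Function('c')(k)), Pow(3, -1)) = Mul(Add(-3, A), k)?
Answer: Rational(586518910684165, 3376386431434146) ≈ 0.17371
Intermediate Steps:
Function('c')(k) = Mul(-9, k) (Function('c')(k) = Mul(-3, Mul(Add(-3, 6), k)) = Mul(-3, Mul(3, k)) = Mul(-9, k))
Add(Mul(Add(Mul(Function('c')(146), Pow(6249, -1)), Mul(-9524, Pow(-22269, -1))), Pow(-17755, -1)), Mul(7122, Pow(40996, -1))) = Add(Mul(Add(Mul(Mul(-9, 146), Pow(6249, -1)), Mul(-9524, Pow(-22269, -1))), Pow(-17755, -1)), Mul(7122, Pow(40996, -1))) = Add(Mul(Add(Mul(-1314, Rational(1, 6249)), Mul(-9524, Rational(-1, 22269))), Rational(-1, 17755)), Mul(7122, Rational(1, 40996))) = Add(Mul(Add(Rational(-438, 2083), Rational(9524, 22269)), Rational(-1, 17755)), Rational(3561, 20498)) = Add(Mul(Rational(10084670, 46386327), Rational(-1, 17755)), Rational(3561, 20498)) = Add(Rational(-2016934, 164717847177), Rational(3561, 20498)) = Rational(586518910684165, 3376386431434146)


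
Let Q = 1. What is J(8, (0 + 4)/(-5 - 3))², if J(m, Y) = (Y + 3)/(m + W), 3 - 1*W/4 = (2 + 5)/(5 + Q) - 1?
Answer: 225/13456 ≈ 0.016721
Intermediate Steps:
W = 34/3 (W = 12 - 4*((2 + 5)/(5 + 1) - 1) = 12 - 4*(7/6 - 1) = 12 - 4*⅙ = 12 - ⅔ = 34/3 ≈ 11.333)
J(m, Y) = (3 + Y)/(34/3 + m) (J(m, Y) = (Y + 3)/(m + 34/3) = (3 + Y)/(34/3 + m))
J(8, (0 + 4)/(-5 - 3))² = (3*(3 + (0 + 4)/(-5 - 3))/(34 + 3*8))² = (3*(3 + 4/(-8))/(34 + 24))² = (3*(3 + 4*(-⅛))/58)² = (3*(1/58)*(3 - ½))² = (3*(1/58)*(5/2))² = (15/116)² = 225/13456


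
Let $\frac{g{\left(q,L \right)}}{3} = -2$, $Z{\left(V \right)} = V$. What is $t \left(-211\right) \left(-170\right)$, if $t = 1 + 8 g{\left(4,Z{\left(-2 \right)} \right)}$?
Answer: $-1685890$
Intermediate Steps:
$g{\left(q,L \right)} = -6$ ($g{\left(q,L \right)} = 3 \left(-2\right) = -6$)
$t = -47$ ($t = 1 + 8 \left(-6\right) = 1 - 48 = -47$)
$t \left(-211\right) \left(-170\right) = \left(-47\right) \left(-211\right) \left(-170\right) = 9917 \left(-170\right) = -1685890$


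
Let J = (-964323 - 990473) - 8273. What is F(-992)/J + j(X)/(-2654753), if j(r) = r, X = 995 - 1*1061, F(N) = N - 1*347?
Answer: 3684276821/5211463316957 ≈ 0.00070696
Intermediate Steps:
F(N) = -347 + N (F(N) = N - 347 = -347 + N)
X = -66 (X = 995 - 1061 = -66)
J = -1963069 (J = -1954796 - 8273 = -1963069)
F(-992)/J + j(X)/(-2654753) = (-347 - 992)/(-1963069) - 66/(-2654753) = -1339*(-1/1963069) - 66*(-1/2654753) = 1339/1963069 + 66/2654753 = 3684276821/5211463316957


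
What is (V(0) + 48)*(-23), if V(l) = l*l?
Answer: -1104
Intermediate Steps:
V(l) = l²
(V(0) + 48)*(-23) = (0² + 48)*(-23) = (0 + 48)*(-23) = 48*(-23) = -1104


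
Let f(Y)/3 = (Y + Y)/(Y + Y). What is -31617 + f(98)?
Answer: -31614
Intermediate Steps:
f(Y) = 3 (f(Y) = 3*((Y + Y)/(Y + Y)) = 3*((2*Y)/((2*Y))) = 3*((2*Y)*(1/(2*Y))) = 3*1 = 3)
-31617 + f(98) = -31617 + 3 = -31614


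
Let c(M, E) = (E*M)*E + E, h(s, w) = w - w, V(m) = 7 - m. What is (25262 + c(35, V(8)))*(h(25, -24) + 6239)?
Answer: 157821744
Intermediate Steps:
h(s, w) = 0
c(M, E) = E + M*E² (c(M, E) = M*E² + E = E + M*E²)
(25262 + c(35, V(8)))*(h(25, -24) + 6239) = (25262 + (7 - 1*8)*(1 + (7 - 1*8)*35))*(0 + 6239) = (25262 + (7 - 8)*(1 + (7 - 8)*35))*6239 = (25262 - (1 - 1*35))*6239 = (25262 - (1 - 35))*6239 = (25262 - 1*(-34))*6239 = (25262 + 34)*6239 = 25296*6239 = 157821744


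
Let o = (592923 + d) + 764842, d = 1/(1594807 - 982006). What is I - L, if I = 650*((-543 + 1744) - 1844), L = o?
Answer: -1088159927716/612801 ≈ -1.7757e+6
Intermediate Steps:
d = 1/612801 ≈ 1.6319e-6
o = 832039749766/612801 (o = (592923 + 1/612801) + 764842 = 363343807324/612801 + 764842 = 832039749766/612801 ≈ 1.3578e+6)
L = 832039749766/612801 ≈ 1.3578e+6
I = -417950 (I = 650*(1201 - 1844) = 650*(-643) = -417950)
I - L = -417950 - 1*832039749766/612801 = -417950 - 832039749766/612801 = -1088159927716/612801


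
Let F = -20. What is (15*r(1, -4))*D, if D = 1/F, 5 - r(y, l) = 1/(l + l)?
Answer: -123/32 ≈ -3.8438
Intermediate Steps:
r(y, l) = 5 - 1/(2*l) (r(y, l) = 5 - 1/(l + l) = 5 - 1/(2*l))
D = -1/20 (D = 1/(-20) = -1/20 ≈ -0.050000)
(15*r(1, -4))*D = (15*(5 - 1/2/(-4)))*(-1/20) = (15*(5 - 1/2*(-1/4)))*(-1/20) = (15*(5 + 1/8))*(-1/20) = (15*(41/8))*(-1/20) = (615/8)*(-1/20) = -123/32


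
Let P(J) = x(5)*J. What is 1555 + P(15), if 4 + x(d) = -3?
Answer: 1450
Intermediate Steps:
x(d) = -7 (x(d) = -4 - 3 = -7)
P(J) = -7*J
1555 + P(15) = 1555 - 7*15 = 1555 - 105 = 1450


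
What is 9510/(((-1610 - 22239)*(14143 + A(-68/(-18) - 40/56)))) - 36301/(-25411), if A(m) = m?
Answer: 55109733332962/38578030006477 ≈ 1.4285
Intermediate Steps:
9510/(((-1610 - 22239)*(14143 + A(-68/(-18) - 40/56)))) - 36301/(-25411) = 9510/(((-1610 - 22239)*(14143 + (-68/(-18) - 40/56)))) - 36301/(-25411) = 9510/((-23849*(14143 + (-68*(-1/18) - 40*1/56)))) - 36301*(-1/25411) = 9510/((-23849*(14143 + (34/9 - 5/7)))) + 36301/25411 = 9510/((-23849*(14143 + 193/63))) + 36301/25411 = 9510/((-23849*891202/63)) + 36301/25411 = 9510/(-3036325214/9) + 36301/25411 = 9510*(-9/3036325214) + 36301/25411 = -42795/1518162607 + 36301/25411 = 55109733332962/38578030006477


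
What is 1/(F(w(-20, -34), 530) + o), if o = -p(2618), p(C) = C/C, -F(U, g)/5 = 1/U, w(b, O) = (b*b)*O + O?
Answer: -13634/13629 ≈ -1.0004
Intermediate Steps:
w(b, O) = O + O*b² (w(b, O) = b²*O + O = O*b² + O = O + O*b²)
F(U, g) = -5/U
p(C) = 1
o = -1 (o = -1*1 = -1)
1/(F(w(-20, -34), 530) + o) = 1/(-5*(-1/(34*(1 + (-20)²))) - 1) = 1/(-5*(-1/(34*(1 + 400))) - 1) = 1/(-5/((-34*401)) - 1) = 1/(-5/(-13634) - 1) = 1/(-5*(-1/13634) - 1) = 1/(5/13634 - 1) = 1/(-13629/13634) = -13634/13629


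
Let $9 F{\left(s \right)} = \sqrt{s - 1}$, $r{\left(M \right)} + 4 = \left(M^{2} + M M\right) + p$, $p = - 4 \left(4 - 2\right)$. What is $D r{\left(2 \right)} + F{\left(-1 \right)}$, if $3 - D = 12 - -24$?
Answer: $132 + \frac{i \sqrt{2}}{9} \approx 132.0 + 0.15713 i$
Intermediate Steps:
$p = -8$ ($p = \left(-4\right) 2 = -8$)
$r{\left(M \right)} = -12 + 2 M^{2}$ ($r{\left(M \right)} = -4 - \left(8 - M^{2} - M M\right) = -4 + \left(\left(M^{2} + M^{2}\right) - 8\right) = -4 + \left(2 M^{2} - 8\right) = -4 + \left(-8 + 2 M^{2}\right) = -12 + 2 M^{2}$)
$F{\left(s \right)} = \frac{\sqrt{-1 + s}}{9}$ ($F{\left(s \right)} = \frac{\sqrt{s - 1}}{9} = \frac{\sqrt{-1 + s}}{9}$)
$D = -33$ ($D = 3 - \left(12 - -24\right) = 3 - \left(12 + 24\right) = 3 - 36 = -33$)
$D r{\left(2 \right)} + F{\left(-1 \right)} = - 33 \left(-12 + 2 \cdot 2^{2}\right) + \frac{\sqrt{-1 - 1}}{9} = - 33 \left(-12 + 2 \cdot 4\right) + \frac{\sqrt{-2}}{9} = - 33 \left(-12 + 8\right) + \frac{i \sqrt{2}}{9} = \left(-33\right) \left(-4\right) + \frac{i \sqrt{2}}{9} = 132 + \frac{i \sqrt{2}}{9}$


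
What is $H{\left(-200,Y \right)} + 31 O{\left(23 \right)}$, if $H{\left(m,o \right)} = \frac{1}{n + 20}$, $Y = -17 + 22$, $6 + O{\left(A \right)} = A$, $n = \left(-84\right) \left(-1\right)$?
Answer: $\frac{54809}{104} \approx 527.01$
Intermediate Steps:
$n = 84$
$O{\left(A \right)} = -6 + A$
$Y = 5$
$H{\left(m,o \right)} = \frac{1}{104}$ ($H{\left(m,o \right)} = \frac{1}{84 + 20} = \frac{1}{104}$)
$H{\left(-200,Y \right)} + 31 O{\left(23 \right)} = \frac{1}{104} + 31 \left(-6 + 23\right) = \frac{1}{104} + 31 \cdot 17 = \frac{1}{104} + 527 = \frac{54809}{104}$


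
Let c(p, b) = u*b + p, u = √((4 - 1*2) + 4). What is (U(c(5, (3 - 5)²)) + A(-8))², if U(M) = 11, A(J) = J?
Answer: 9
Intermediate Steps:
u = √6 (u = √((4 - 2) + 4) = √(2 + 4) = √6 ≈ 2.4495)
c(p, b) = p + b*√6 (c(p, b) = √6*b + p = b*√6 + p = p + b*√6)
(U(c(5, (3 - 5)²)) + A(-8))² = (11 - 8)² = 3² = 9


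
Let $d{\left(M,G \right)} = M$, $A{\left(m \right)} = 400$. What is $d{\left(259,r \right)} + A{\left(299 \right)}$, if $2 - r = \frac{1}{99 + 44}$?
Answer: $659$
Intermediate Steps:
$r = \frac{285}{143}$ ($r = 2 - \frac{1}{99 + 44} = 2 - \frac{1}{143} = \frac{285}{143} \approx 1.993$)
$d{\left(259,r \right)} + A{\left(299 \right)} = 259 + 400 = 659$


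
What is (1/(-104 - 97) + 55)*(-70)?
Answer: -773780/201 ≈ -3849.7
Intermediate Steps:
(1/(-104 - 97) + 55)*(-70) = (1/(-201) + 55)*(-70) = (-1/201 + 55)*(-70) = (11054/201)*(-70) = -773780/201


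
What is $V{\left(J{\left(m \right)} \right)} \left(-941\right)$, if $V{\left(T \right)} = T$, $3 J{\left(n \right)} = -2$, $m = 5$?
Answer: $\frac{1882}{3} \approx 627.33$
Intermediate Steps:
$J{\left(n \right)} = - \frac{2}{3}$ ($J{\left(n \right)} = \frac{1}{3} \left(-2\right) = - \frac{2}{3}$)
$V{\left(J{\left(m \right)} \right)} \left(-941\right) = \left(- \frac{2}{3}\right) \left(-941\right) = \frac{1882}{3}$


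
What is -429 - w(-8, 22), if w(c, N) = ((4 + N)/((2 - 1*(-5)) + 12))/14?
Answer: -57070/133 ≈ -429.10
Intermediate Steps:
w(c, N) = 2/133 + N/266 (w(c, N) = ((4 + N)/((2 + 5) + 12))*(1/14) = ((4 + N)/(7 + 12))*(1/14) = ((4 + N)/19)*(1/14) = ((4 + N)*(1/19))*(1/14) = (4/19 + N/19)*(1/14) = 2/133 + N/266)
-429 - w(-8, 22) = -429 - (2/133 + (1/266)*22) = -429 - (2/133 + 11/133) = -429 - 1*13/133 = -429 - 13/133 = -57070/133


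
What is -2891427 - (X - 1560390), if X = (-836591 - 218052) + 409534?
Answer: -685928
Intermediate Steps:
X = -645109 (X = -1054643 + 409534 = -645109)
-2891427 - (X - 1560390) = -2891427 - (-645109 - 1560390) = -2891427 - 1*(-2205499) = -2891427 + 2205499 = -685928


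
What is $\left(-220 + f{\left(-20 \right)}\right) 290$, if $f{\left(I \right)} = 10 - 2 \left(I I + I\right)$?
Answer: $-281300$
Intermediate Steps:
$f{\left(I \right)} = 10 - 2 I - 2 I^{2}$ ($f{\left(I \right)} = 10 - 2 \left(I^{2} + I\right) = 10 - 2 \left(I + I^{2}\right) = 10 - \left(2 I + 2 I^{2}\right) = 10 - 2 I - 2 I^{2}$)
$\left(-220 + f{\left(-20 \right)}\right) 290 = \left(-220 - \left(-50 + 800\right)\right) 290 = \left(-220 + \left(10 + 40 - 800\right)\right) 290 = \left(-220 - 750\right) 290 = \left(-970\right) 290 = -281300$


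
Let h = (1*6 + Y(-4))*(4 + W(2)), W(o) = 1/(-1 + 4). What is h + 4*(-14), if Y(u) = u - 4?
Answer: -194/3 ≈ -64.667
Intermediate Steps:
W(o) = 1/3
Y(u) = -4 + u
h = -26/3 (h = (1*6 + (-4 - 4))*(4 + 1/3) = (6 - 8)*(13/3) = -2*13/3 = -26/3 ≈ -8.6667)
h + 4*(-14) = -26/3 + 4*(-14) = -26/3 - 56 = -194/3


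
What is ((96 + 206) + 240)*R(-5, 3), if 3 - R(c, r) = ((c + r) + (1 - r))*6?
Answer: 14634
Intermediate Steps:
R(c, r) = -3 - 6*c (R(c, r) = 3 - ((c + r) + (1 - r))*6 = 3 - (1 + c)*6 = 3 - (6 + 6*c) = 3 + (-6 - 6*c) = -3 - 6*c)
((96 + 206) + 240)*R(-5, 3) = ((96 + 206) + 240)*(-3 - 6*(-5)) = (302 + 240)*(-3 + 30) = 542*27 = 14634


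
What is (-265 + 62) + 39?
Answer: -164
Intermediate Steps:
(-265 + 62) + 39 = -203 + 39 = -164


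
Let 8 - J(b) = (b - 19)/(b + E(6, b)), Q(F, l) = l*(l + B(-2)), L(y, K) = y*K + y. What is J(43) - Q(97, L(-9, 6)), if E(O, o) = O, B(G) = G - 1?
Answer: -203374/49 ≈ -4150.5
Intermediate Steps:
B(G) = -1 + G
L(y, K) = y + K*y (L(y, K) = K*y + y = y + K*y)
Q(F, l) = l*(-3 + l) (Q(F, l) = l*(l + (-1 - 2)) = l*(l - 3) = l*(-3 + l))
J(b) = 8 - (-19 + b)/(6 + b) (J(b) = 8 - (b - 19)/(b + 6) = 8 - (-19 + b)/(6 + b))
J(43) - Q(97, L(-9, 6)) = (67 + 7*43)/(6 + 43) - (-9*(1 + 6))*(-3 - 9*(1 + 6)) = (67 + 301)/49 - (-9*7)*(-3 - 9*7) = (1/49)*368 - (-63)*(-3 - 63) = 368/49 - (-63)*(-66) = 368/49 - 1*4158 = 368/49 - 4158 = -203374/49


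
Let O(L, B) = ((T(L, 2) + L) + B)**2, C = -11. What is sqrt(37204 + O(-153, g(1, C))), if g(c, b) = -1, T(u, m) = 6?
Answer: 2*sqrt(14777) ≈ 243.12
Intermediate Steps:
O(L, B) = (6 + B + L)**2 (O(L, B) = ((6 + L) + B)**2 = (6 + B + L)**2)
sqrt(37204 + O(-153, g(1, C))) = sqrt(37204 + (6 - 1 - 153)**2) = sqrt(37204 + (-148)**2) = sqrt(37204 + 21904) = sqrt(59108) = 2*sqrt(14777)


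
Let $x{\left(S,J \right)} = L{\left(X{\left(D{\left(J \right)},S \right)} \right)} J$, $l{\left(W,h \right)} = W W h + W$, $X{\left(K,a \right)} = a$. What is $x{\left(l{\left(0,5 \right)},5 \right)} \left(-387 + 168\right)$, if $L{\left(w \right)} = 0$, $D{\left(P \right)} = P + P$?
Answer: $0$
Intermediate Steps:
$D{\left(P \right)} = 2 P$
$l{\left(W,h \right)} = W + h W^{2}$ ($l{\left(W,h \right)} = W^{2} h + W = h W^{2} + W = W + h W^{2}$)
$x{\left(S,J \right)} = 0$ ($x{\left(S,J \right)} = 0 J = 0$)
$x{\left(l{\left(0,5 \right)},5 \right)} \left(-387 + 168\right) = 0 \left(-387 + 168\right) = 0 \left(-219\right) = 0$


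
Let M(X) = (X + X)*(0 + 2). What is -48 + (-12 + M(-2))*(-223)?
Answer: 4412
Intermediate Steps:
M(X) = 4*X (M(X) = (2*X)*2 = 4*X)
-48 + (-12 + M(-2))*(-223) = -48 + (-12 + 4*(-2))*(-223) = -48 + (-12 - 8)*(-223) = -48 - 20*(-223) = -48 + 4460 = 4412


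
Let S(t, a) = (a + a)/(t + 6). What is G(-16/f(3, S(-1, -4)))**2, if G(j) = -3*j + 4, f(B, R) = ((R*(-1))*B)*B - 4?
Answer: 12544/169 ≈ 74.225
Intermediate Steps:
S(t, a) = 2*a/(6 + t) (S(t, a) = (2*a)/(6 + t) = 2*a/(6 + t))
f(B, R) = -4 - R*B**2 (f(B, R) = ((-R)*B)*B - 4 = (-B*R)*B - 4 = -R*B**2 - 4 = -4 - R*B**2)
G(j) = 4 - 3*j
G(-16/f(3, S(-1, -4)))**2 = (4 - (-48)/(-4 - 1*2*(-4)/(6 - 1)*3**2))**2 = (4 - (-48)/(-4 - 1*2*(-4)/5*9))**2 = (4 - (-48)/(-4 - 1*2*(-4)*(1/5)*9))**2 = (4 - (-48)/(-4 - 1*(-8/5)*9))**2 = (4 - (-48)/(-4 + 72/5))**2 = (4 - (-48)/52/5)**2 = (4 - (-48)*5/52)**2 = (4 - 3*(-20/13))**2 = (4 + 60/13)**2 = (112/13)**2 = 12544/169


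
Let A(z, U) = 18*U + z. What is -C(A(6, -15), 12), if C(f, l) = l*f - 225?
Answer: 3393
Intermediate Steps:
A(z, U) = z + 18*U
C(f, l) = -225 + f*l (C(f, l) = f*l - 225 = -225 + f*l)
-C(A(6, -15), 12) = -(-225 + (6 + 18*(-15))*12) = -(-225 + (6 - 270)*12) = -(-225 - 264*12) = -(-225 - 3168) = -1*(-3393) = 3393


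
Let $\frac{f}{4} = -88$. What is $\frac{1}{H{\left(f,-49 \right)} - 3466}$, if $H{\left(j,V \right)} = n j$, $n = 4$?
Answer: $- \frac{1}{4874} \approx -0.00020517$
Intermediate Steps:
$f = -352$ ($f = 4 \left(-88\right) = -352$)
$H{\left(j,V \right)} = 4 j$
$\frac{1}{H{\left(f,-49 \right)} - 3466} = \frac{1}{4 \left(-352\right) - 3466} = \frac{1}{-1408 - 3466} = \frac{1}{-4874} = - \frac{1}{4874}$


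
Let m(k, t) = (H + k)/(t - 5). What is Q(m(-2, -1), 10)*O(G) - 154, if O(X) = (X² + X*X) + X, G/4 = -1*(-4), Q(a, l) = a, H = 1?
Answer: -66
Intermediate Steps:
m(k, t) = (1 + k)/(-5 + t) (m(k, t) = (1 + k)/(t - 5) = (1 + k)/(-5 + t))
G = 16 (G = 4*(-1*(-4)) = 4*4 = 16)
O(X) = X + 2*X² (O(X) = (X² + X²) + X = 2*X² + X = X + 2*X²)
Q(m(-2, -1), 10)*O(G) - 154 = ((1 - 2)/(-5 - 1))*(16*(1 + 2*16)) - 154 = (-1/(-6))*(16*(1 + 32)) - 154 = (-⅙*(-1))*(16*33) - 154 = (⅙)*528 - 154 = 88 - 154 = -66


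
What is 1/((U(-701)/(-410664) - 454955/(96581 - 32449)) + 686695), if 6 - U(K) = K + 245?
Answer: 548681326/376772830172797 ≈ 1.4563e-6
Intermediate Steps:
U(K) = -239 - K (U(K) = 6 - (K + 245) = 6 - (245 + K) = 6 + (-245 - K) = -239 - K)
1/((U(-701)/(-410664) - 454955/(96581 - 32449)) + 686695) = 1/(((-239 - 1*(-701))/(-410664) - 454955/(96581 - 32449)) + 686695) = 1/(((-239 + 701)*(-1/410664) - 454955/64132) + 686695) = 1/((462*(-1/410664) - 454955*1/64132) + 686695) = 1/((-77/68444 - 454955/64132) + 686695) = 1/(-3892984773/548681326 + 686695) = 1/(376772830172797/548681326) = 548681326/376772830172797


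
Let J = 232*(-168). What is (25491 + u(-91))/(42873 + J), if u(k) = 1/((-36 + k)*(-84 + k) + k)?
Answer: 564217795/86256198 ≈ 6.5412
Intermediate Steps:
u(k) = 1/(k + (-84 + k)*(-36 + k)) (u(k) = 1/((-84 + k)*(-36 + k) + k) = 1/(k + (-84 + k)*(-36 + k)))
J = -38976
(25491 + u(-91))/(42873 + J) = (25491 + 1/(3024 + (-91)² - 119*(-91)))/(42873 - 38976) = (25491 + 1/(3024 + 8281 + 10829))/3897 = (25491 + 1/22134)*(1/3897) = (564217795/22134)*(1/3897) = 564217795/86256198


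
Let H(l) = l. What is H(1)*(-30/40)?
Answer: -¾ ≈ -0.75000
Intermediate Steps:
H(1)*(-30/40) = 1*(-30/40) = 1*(-30*1/40) = 1*(-¾) = -¾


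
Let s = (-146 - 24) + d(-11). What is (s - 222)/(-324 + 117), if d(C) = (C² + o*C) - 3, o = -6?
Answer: 208/207 ≈ 1.0048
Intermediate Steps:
d(C) = -3 + C² - 6*C (d(C) = (C² - 6*C) - 3 = -3 + C² - 6*C)
s = 14 (s = (-146 - 24) + (-3 + (-11)² - 6*(-11)) = -170 + (-3 + 121 + 66) = -170 + 184 = 14)
(s - 222)/(-324 + 117) = (14 - 222)/(-324 + 117) = -208/(-207) = -208*(-1/207) = 208/207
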